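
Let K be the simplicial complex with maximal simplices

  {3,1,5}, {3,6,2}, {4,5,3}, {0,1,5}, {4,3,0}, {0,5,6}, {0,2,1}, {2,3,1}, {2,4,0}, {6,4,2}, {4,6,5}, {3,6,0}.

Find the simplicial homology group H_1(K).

H_1 ≅ Z/2Z.

Take the total order 0 < 1 < 2 < 3 < 4 < 5 < 6 on the vertex set. Then K (dimension 2) consists of the simplices:

  0-simplices (7): [0], [1], [2], [3], [4], [5], [6]
  1-simplices (18): [0,1], [0,2], [0,3], [0,4], [0,5], [0,6], [1,2], [1,3], [1,5], [2,3], [2,4], [2,6], [3,4], [3,5], [3,6], [4,5], [4,6], [5,6]
  2-simplices (12): [0,1,2], [0,1,5], [0,2,4], [0,3,4], [0,3,6], [0,5,6], [1,2,3], [1,3,5], [2,3,6], [2,4,6], [3,4,5], [4,5,6]

giving chain groups C_0 ≅ Z^7, C_1 ≅ Z^18, C_2 ≅ Z^12.

∂_1: C_1 → C_0 sends each edge [p,q] (with p < q) to q − p. For instance
  ∂[0,5] = [5] − [0].
The 7×18 boundary matrix has rank 6 and Smith normal form diag(1,1,1,1,1,1).

∂_2: C_2 → C_1 acts by ∂[p,q,r] = [q,r] − [p,r] + [p,q]. For instance
  ∂[4,5,6] = [5,6] − [4,6] + [4,5],
  ∂[3,4,5] = [4,5] − [3,5] + [3,4].
As a 18×12 matrix over Z this has rank 12, with invariant factors (1,1,1,1,1,1,1,1,1,1,1,2).

From H_k ≅ ker(∂_k) / im(∂_{k+1}) we obtain:

  H_1: rank ker ∂_1 − rank ∂_2 = (18 − 6) − 12 = 0, and ∂_2 has invariant factor 2 > 1, so H_1 ≅ Z/2Z.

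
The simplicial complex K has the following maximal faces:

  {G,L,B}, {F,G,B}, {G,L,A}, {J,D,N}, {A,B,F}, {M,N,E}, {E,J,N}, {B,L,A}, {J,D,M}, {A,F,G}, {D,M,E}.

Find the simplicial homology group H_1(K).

We work with the vertex ordering A < B < D < E < F < G < J < L < M < N. The simplices of K, each written with vertices in increasing order, are:

  0-simplices (10): A, B, D, E, F, G, J, L, M, N
  1-simplices (19): AB, AF, AG, AL, BF, BG, BL, DE, DJ, DM, DN, EJ, EM, EN, FG, GL, JM, JN, MN
  2-simplices (11): ABF, ABL, AFG, AGL, BFG, BGL, DEM, DJM, DJN, EJN, EMN

so the chain groups are C_0 ≅ Z^10, C_1 ≅ Z^19, C_2 ≅ Z^11.

Boundary ∂_1: C_1 → C_0 is given by ∂[p,q] = [q] − [p]. For instance
  ∂DJ = J − D.
This gives a 10×19 integer matrix of rank 8; reducing to Smith normal form yields diagonal entries (1,1,1,1,1,1,1,1).

∂_2: C_2 → C_1 sends each 2-simplex [p,q,r] to [q,r] − [p,r] + [p,q]. For instance
  ∂DJM = JM − DM + DJ,
  ∂BFG = FG − BG + BF.
The 19×11 boundary matrix has rank 10 and Smith normal form diag(1,1,1,1,1,1,1,1,1,1).

Reading off H_k = ker ∂_k / im ∂_{k+1}:

  H_1: rank ker ∂_1 − rank ∂_2 = (19 − 8) − 10 = 1, and the invariant factors of ∂_2 are all 1, so H_1 = Z.

(K is a triangulation of the disjoint union of the Möbius band and the 2-sphere S^2.)

H_1 = Z.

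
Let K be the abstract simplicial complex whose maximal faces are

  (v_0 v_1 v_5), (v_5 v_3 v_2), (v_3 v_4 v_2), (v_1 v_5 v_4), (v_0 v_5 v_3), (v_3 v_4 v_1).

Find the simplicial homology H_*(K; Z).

H_0 ≅ Z,  H_1 ≅ Z,  H_2 = 0.

Take the total order v_0 < v_1 < v_2 < v_3 < v_4 < v_5 on the vertex set. Then K (dimension 2) consists of the simplices:

  0-simplices (6): [v_0], [v_1], [v_2], [v_3], [v_4], [v_5]
  1-simplices (12): [v_0,v_1], [v_0,v_3], [v_0,v_5], [v_1,v_3], [v_1,v_4], [v_1,v_5], [v_2,v_3], [v_2,v_4], [v_2,v_5], [v_3,v_4], [v_3,v_5], [v_4,v_5]
  2-simplices (6): [v_0,v_1,v_5], [v_0,v_3,v_5], [v_1,v_3,v_4], [v_1,v_4,v_5], [v_2,v_3,v_4], [v_2,v_3,v_5]

so the chain groups are C_0 ≅ Z^6, C_1 ≅ Z^12, C_2 ≅ Z^6.

Boundary ∂_1: C_1 → C_0 maps an edge to its endpoints' difference, ∂[p,q] = q − p. For instance
  ∂[v_3,v_4] = [v_4] − [v_3].
The resulting 6×12 matrix has rank 5, and its Smith normal form has invariant factors (1,1,1,1,1).

Boundary ∂_2: C_2 → C_1 maps a triangle to the signed sum of its edges. For instance
  ∂[v_2,v_3,v_4] = [v_3,v_4] − [v_2,v_4] + [v_2,v_3],
  ∂[v_1,v_3,v_4] = [v_3,v_4] − [v_1,v_4] + [v_1,v_3].
The resulting 12×6 matrix has rank 6, and its Smith normal form has invariant factors (1,1,1,1,1,1).

Computing H_k = (kernel of ∂_k) / (image of ∂_{k+1}):

  H_0: rank C_0 − rank ∂_1 = 6 − 5 = 1, and the invariant factors of ∂_1 are all 1, so H_0 = Z.
  H_1: rank ker ∂_1 − rank ∂_2 = (12 − 5) − 6 = 1, and the invariant factors of ∂_2 are all 1, so H_1 = Z.
  H_2: rank ker ∂_2 − rank ∂_3 = (6 − 6) − 0 = 0, and there is no ∂_3, so H_2 = 0.

As a check, the Euler characteristic is 6 − 12 + 6 = 0, which agrees with 1 − 1 + 0 = 0.
(K is a triangulation of the cylinder S^1 x I.)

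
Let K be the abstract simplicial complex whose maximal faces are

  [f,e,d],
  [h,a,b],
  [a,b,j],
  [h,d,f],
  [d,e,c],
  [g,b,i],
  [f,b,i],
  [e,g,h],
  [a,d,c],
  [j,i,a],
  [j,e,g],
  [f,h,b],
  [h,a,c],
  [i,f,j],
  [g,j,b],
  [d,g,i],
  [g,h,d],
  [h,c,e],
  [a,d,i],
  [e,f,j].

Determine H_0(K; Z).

We work with the vertex ordering a < b < c < d < e < f < g < h < i < j. The simplices of K, each written with vertices in increasing order, are:

  0-simplices (10): a, b, c, d, e, f, g, h, i, j
  1-simplices (30): ab, ac, ad, ah, ai, aj, bf, bg, bh, bi, bj, cd, ce, ch, de, df, dg, dh, di, ef, eg, eh, ej, fh, fi, fj, gh, gi, gj, ij
  2-simplices (20): abh, abj, acd, ach, adi, aij, bfh, bfi, bgi, bgj, cde, ceh, def, dfh, dgh, dgi, efj, egh, egj, fij

giving chain groups C_0 ≅ Z^10, C_1 ≅ Z^30, C_2 ≅ Z^20.

The boundary map ∂_1: C_1 → C_0 sends each edge [p,q] (with p < q) to q − p.
As a 10×30 matrix over Z this has rank 9, with invariant factors (1,1,1,1,1,1,1,1,1).

The boundary map ∂_2: C_2 → C_1 maps a triangle to the signed sum of its edges. For instance
  ∂dgi = gi − di + dg,
  ∂adi = di − ai + ad.
The resulting 30×20 matrix has rank 20, and its Smith normal form has invariant factors (1,1,1,1,1,1,1,1,1,1,1,1,1,1,1,1,1,1,1,2).

Computing H_k = (kernel of ∂_k) / (image of ∂_{k+1}):

  H_0: rank C_0 − rank ∂_1 = 10 − 9 = 1, and the invariant factors of ∂_1 are all 1, so H_0 = Z.

H_0 = Z.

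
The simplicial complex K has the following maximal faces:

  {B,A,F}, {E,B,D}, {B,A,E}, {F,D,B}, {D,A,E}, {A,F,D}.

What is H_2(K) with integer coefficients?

Order the vertices as A < B < D < E < F. Listing each simplex with vertices in this order, K has dimension 2 with simplices:

  0-simplices (5): A, B, D, E, F
  1-simplices (9): AB, AD, AE, AF, BD, BE, BF, DE, DF
  2-simplices (6): ABE, ABF, ADE, ADF, BDE, BDF

giving chain groups C_0 ≅ Z^5, C_1 ≅ Z^9, C_2 ≅ Z^6.

∂_1: C_1 → C_0 maps an edge to its endpoints' difference, ∂[p,q] = q − p. For instance
  ∂AD = D − A.
This gives a 5×9 integer matrix of rank 4; reducing to Smith normal form yields diagonal entries (1,1,1,1).

Boundary ∂_2: C_2 → C_1 maps a triangle to the signed sum of its edges. For instance
  ∂ABF = BF − AF + AB,
  ∂ABE = BE − AE + AB.
This gives a 9×6 integer matrix of rank 5; reducing to Smith normal form yields diagonal entries (1,1,1,1,1).

Now H_k = ker ∂_k / im ∂_{k+1}, so:

  H_2: rank ker ∂_2 − rank ∂_3 = (6 − 5) − 0 = 1, and there is no ∂_3, so H_2 ≅ Z.

(K is a triangulation of the 2-sphere S^2.)

H_2 ≅ Z.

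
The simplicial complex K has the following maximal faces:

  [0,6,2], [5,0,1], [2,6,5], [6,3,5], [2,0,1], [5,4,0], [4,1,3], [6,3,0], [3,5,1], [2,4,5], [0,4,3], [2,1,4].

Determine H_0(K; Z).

H_0 ≅ Z.

K has 7 vertices, 18 edges, 12 triangles.
rank ∂_0 = 0, rank ∂_1 = 6 ⇒ b_0 = 7 − 0 − 6 = 1; all invariant factors of ∂_1 are 1 so no torsion. So H_0 ≅ Z.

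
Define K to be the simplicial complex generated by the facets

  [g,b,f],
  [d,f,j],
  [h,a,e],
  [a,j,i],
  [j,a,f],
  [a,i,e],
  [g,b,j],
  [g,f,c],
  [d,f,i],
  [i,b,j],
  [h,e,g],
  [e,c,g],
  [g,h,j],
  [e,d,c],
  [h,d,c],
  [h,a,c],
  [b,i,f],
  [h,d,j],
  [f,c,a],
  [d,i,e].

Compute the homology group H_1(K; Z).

Order the vertices as a < b < c < d < e < f < g < h < i < j. Listing each simplex with vertices in this order, K has dimension 2 with simplices:

  0-simplices (10): a, b, c, d, e, f, g, h, i, j
  1-simplices (30): ac, ae, af, ah, ai, aj, bf, bg, bi, bj, cd, ce, cf, cg, ch, de, df, dh, di, dj, eg, eh, ei, fg, fi, fj, gh, gj, hj, ij
  2-simplices (20): acf, ach, aeh, aei, afj, aij, bfg, bfi, bgj, bij, cde, cdh, ceg, cfg, dei, dfi, dfj, dhj, egh, ghj

so the chain groups are C_0 ≅ Z^10, C_1 ≅ Z^30, C_2 ≅ Z^20.

The boundary map ∂_1: C_1 → C_0 maps an edge to its endpoints' difference, ∂[p,q] = q − p.
The 10×30 boundary matrix has rank 9 and Smith normal form diag(1,1,1,1,1,1,1,1,1).

Boundary ∂_2: C_2 → C_1 acts by ∂[p,q,r] = [q,r] − [p,r] + [p,q]. For instance
  ∂aij = ij − aj + ai,
  ∂egh = gh − eh + eg.
As a 30×20 matrix over Z this has rank 20, with invariant factors (1,1,1,1,1,1,1,1,1,1,1,1,1,1,1,1,1,1,1,2).

Now H_k = ker ∂_k / im ∂_{k+1}, so:

  H_1: rank ker ∂_1 − rank ∂_2 = (30 − 9) − 20 = 1, and ∂_2 has invariant factor 2 > 1, so H_1 = Z ⊕ Z_2.

H_1 ≅ Z ⊕ Z_2.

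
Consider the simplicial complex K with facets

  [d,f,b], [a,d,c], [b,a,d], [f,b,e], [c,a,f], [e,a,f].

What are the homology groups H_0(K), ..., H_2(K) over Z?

Take the total order a < b < c < d < e < f on the vertex set. Then K (dimension 2) consists of the simplices:

  0-simplices (6): a, b, c, d, e, f
  1-simplices (12): ab, ac, ad, ae, af, bd, be, bf, cd, cf, df, ef
  2-simplices (6): abd, acd, acf, aef, bdf, bef

so the chain groups are C_0 ≅ Z^6, C_1 ≅ Z^12, C_2 ≅ Z^6.

The boundary map ∂_1: C_1 → C_0 sends each edge [p,q] (with p < q) to q − p. For instance
  ∂ef = f − e.
As a 6×12 matrix over Z this has rank 5, with invariant factors (1,1,1,1,1).

The boundary map ∂_2: C_2 → C_1 acts by ∂[p,q,r] = [q,r] − [p,r] + [p,q]. For instance
  ∂bef = ef − bf + be,
  ∂abd = bd − ad + ab.
As a 12×6 matrix over Z this has rank 6, with invariant factors (1,1,1,1,1,1).

Reading off H_k = ker ∂_k / im ∂_{k+1}:

  H_0: rank C_0 − rank ∂_1 = 6 − 5 = 1, and the invariant factors of ∂_1 are all 1, so H_0 ≅ Z.
  H_1: rank ker ∂_1 − rank ∂_2 = (12 − 5) − 6 = 1, and the invariant factors of ∂_2 are all 1, so H_1 ≅ Z.
  H_2: rank ker ∂_2 − rank ∂_3 = (6 − 6) − 0 = 0, and there is no ∂_3, so H_2 ≅ 0.

(K is a triangulation of the cylinder S^1 x I.)

H_0 ≅ Z,  H_1 ≅ Z,  H_2 = 0.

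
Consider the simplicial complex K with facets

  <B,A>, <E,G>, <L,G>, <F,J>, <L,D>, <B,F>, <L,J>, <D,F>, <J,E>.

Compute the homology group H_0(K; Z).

H_0 ≅ Z.

Fix the vertex order A < B < D < E < F < G < J < L and write every simplex with vertices in increasing order. Then dim K = 1 and the simplices of K are:

  0-simplices (8): A, B, D, E, F, G, J, L
  1-simplices (9): AB, BF, DF, DL, EG, EJ, FJ, GL, JL

Hence C_0 ≅ Z^8, C_1 ≅ Z^9.

Boundary ∂_1: C_1 → C_0 sends each edge [p,q] (with p < q) to q − p. For instance
  ∂JL = L − J.
The 8×9 boundary matrix has rank 7 and Smith normal form diag(1,1,1,1,1,1,1).

Reading off H_k = ker ∂_k / im ∂_{k+1}:

  H_0: rank C_0 − rank ∂_1 = 8 − 7 = 1, and the invariant factors of ∂_1 are all 1, so H_0 = Z.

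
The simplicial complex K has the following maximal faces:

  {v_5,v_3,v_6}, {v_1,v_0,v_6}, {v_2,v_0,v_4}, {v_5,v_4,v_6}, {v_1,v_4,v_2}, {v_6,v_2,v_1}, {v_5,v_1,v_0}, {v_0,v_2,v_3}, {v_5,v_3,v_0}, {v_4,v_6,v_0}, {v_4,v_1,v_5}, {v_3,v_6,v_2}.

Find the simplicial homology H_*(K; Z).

H_0 ≅ Z,  H_1 ≅ Z_2,  H_2 = 0.

Order the vertices as v_0 < v_1 < v_2 < v_3 < v_4 < v_5 < v_6. Listing each simplex with vertices in this order, K has dimension 2 with simplices:

  0-simplices (7): [v_0], [v_1], [v_2], [v_3], [v_4], [v_5], [v_6]
  1-simplices (18): (18 of them)
  2-simplices (12): (12 of them)

so the chain groups are C_0 ≅ Z^7, C_1 ≅ Z^18, C_2 ≅ Z^12.

The boundary map ∂_1: C_1 → C_0 sends each edge [p,q] (with p < q) to q − p. For instance
  ∂[v_2,v_3] = [v_3] − [v_2].
The resulting 7×18 matrix has rank 6, and its Smith normal form has invariant factors (1,1,1,1,1,1).

Boundary ∂_2: C_2 → C_1 maps a triangle to the signed sum of its edges. For instance
  ∂[v_3,v_5,v_6] = [v_5,v_6] − [v_3,v_6] + [v_3,v_5],
  ∂[v_0,v_1,v_5] = [v_1,v_5] − [v_0,v_5] + [v_0,v_1].
This gives a 18×12 integer matrix of rank 12; reducing to Smith normal form yields diagonal entries (1,1,1,1,1,1,1,1,1,1,1,2).

From H_k ≅ ker(∂_k) / im(∂_{k+1}) we obtain:

  H_0: rank C_0 − rank ∂_1 = 7 − 6 = 1, and the invariant factors of ∂_1 are all 1, so H_0 = Z.
  H_1: rank ker ∂_1 − rank ∂_2 = (18 − 6) − 12 = 0, and ∂_2 has invariant factor 2 > 1, so H_1 = Z_2.
  H_2: rank ker ∂_2 − rank ∂_3 = (12 − 12) − 0 = 0, and there is no ∂_3, so H_2 = 0.

(K is a triangulation of the real projective plane RP^2.)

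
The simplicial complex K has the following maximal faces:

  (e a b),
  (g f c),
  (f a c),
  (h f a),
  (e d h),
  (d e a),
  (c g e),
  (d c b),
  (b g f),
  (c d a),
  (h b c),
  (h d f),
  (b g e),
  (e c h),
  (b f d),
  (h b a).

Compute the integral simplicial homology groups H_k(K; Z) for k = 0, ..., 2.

H_0 = Z,  H_1 = Z^2,  H_2 = Z.

Fix the vertex order a < b < c < d < e < f < g < h and write every simplex with vertices in increasing order. Then dim K = 2 and the simplices of K are:

  0-simplices (8): a, b, c, d, e, f, g, h
  1-simplices (24): ab, ac, ad, ae, af, ah, bc, bd, be, bf, bg, bh, cd, ce, cf, cg, ch, de, df, dh, eg, eh, fg, fh
  2-simplices (16): abe, abh, acd, acf, ade, afh, bcd, bch, bdf, beg, bfg, ceg, ceh, cfg, deh, dfh

so the chain groups are C_0 ≅ Z^8, C_1 ≅ Z^24, C_2 ≅ Z^16.

The boundary map ∂_1: C_1 → C_0 maps an edge to its endpoints' difference, ∂[p,q] = q − p.
The resulting 8×24 matrix has rank 7, and its Smith normal form has invariant factors (1,1,1,1,1,1,1).

The boundary map ∂_2: C_2 → C_1 acts by ∂[p,q,r] = [q,r] − [p,r] + [p,q]. For instance
  ∂abh = bh − ah + ab,
  ∂beg = eg − bg + be.
The 24×16 boundary matrix has rank 15 and Smith normal form diag(1,1,1,1,1,1,1,1,1,1,1,1,1,1,1).

Computing H_k = (kernel of ∂_k) / (image of ∂_{k+1}):

  H_0: rank C_0 − rank ∂_1 = 8 − 7 = 1, and the invariant factors of ∂_1 are all 1, so H_0 = Z.
  H_1: rank ker ∂_1 − rank ∂_2 = (24 − 7) − 15 = 2, and the invariant factors of ∂_2 are all 1, so H_1 = Z^2.
  H_2: rank ker ∂_2 − rank ∂_3 = (16 − 15) − 0 = 1, and there is no ∂_3, so H_2 = Z.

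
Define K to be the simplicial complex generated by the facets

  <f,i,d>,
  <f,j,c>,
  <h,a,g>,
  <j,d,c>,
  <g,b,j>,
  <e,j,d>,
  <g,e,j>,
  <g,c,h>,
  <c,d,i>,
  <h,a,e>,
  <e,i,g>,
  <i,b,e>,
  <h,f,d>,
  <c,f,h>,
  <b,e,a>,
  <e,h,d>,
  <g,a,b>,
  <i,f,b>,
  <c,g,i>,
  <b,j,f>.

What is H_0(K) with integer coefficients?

H_0 = Z.

Take the total order a < b < c < d < e < f < g < h < i < j on the vertex set. Then K (dimension 2) consists of the simplices:

  0-simplices (10): a, b, c, d, e, f, g, h, i, j
  1-simplices (30): ab, ae, ag, ah, be, bf, bg, bi, bj, cd, cf, cg, ch, ci, cj, de, df, dh, di, dj, eg, eh, ei, ej, fh, fi, fj, gh, gi, gj
  2-simplices (20): abe, abg, aeh, agh, bei, bfi, bfj, bgj, cdi, cdj, cfh, cfj, cgh, cgi, deh, dej, dfh, dfi, egi, egj

so the chain groups are C_0 ≅ Z^10, C_1 ≅ Z^30, C_2 ≅ Z^20.

Boundary ∂_1: C_1 → C_0 sends each edge [p,q] (with p < q) to q − p. For instance
  ∂gj = j − g.
As a 10×30 matrix over Z this has rank 9, with invariant factors (1,1,1,1,1,1,1,1,1).

The boundary map ∂_2: C_2 → C_1 acts by ∂[p,q,r] = [q,r] − [p,r] + [p,q]. For instance
  ∂cgh = gh − ch + cg,
  ∂egj = gj − ej + eg.
The 30×20 boundary matrix has rank 20 and Smith normal form diag(1,1,1,1,1,1,1,1,1,1,1,1,1,1,1,1,1,1,1,2).

Computing H_k = (kernel of ∂_k) / (image of ∂_{k+1}):

  H_0: rank C_0 − rank ∂_1 = 10 − 9 = 1, and the invariant factors of ∂_1 are all 1, so H_0 ≅ Z.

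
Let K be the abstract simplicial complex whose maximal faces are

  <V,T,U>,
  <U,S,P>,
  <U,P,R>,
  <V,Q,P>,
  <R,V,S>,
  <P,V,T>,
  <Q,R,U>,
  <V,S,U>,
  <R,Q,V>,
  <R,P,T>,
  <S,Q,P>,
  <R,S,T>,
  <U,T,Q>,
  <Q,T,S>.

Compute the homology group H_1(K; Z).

We work with the vertex ordering P < Q < R < S < T < U < V. The simplices of K, each written with vertices in increasing order, are:

  0-simplices (7): P, Q, R, S, T, U, V
  1-simplices (21): PQ, PR, PS, PT, PU, PV, QR, QS, QT, QU, QV, RS, RT, RU, RV, ST, SU, SV, TU, TV, UV
  2-simplices (14): PQS, PQV, PRT, PRU, PSU, PTV, QRU, QRV, QST, QTU, RST, RSV, SUV, TUV

so the chain groups are C_0 ≅ Z^7, C_1 ≅ Z^21, C_2 ≅ Z^14.

Boundary ∂_1: C_1 → C_0 maps an edge to its endpoints' difference, ∂[p,q] = q − p.
This gives a 7×21 integer matrix of rank 6; reducing to Smith normal form yields diagonal entries (1,1,1,1,1,1).

Boundary ∂_2: C_2 → C_1 acts by ∂[p,q,r] = [q,r] − [p,r] + [p,q]. For instance
  ∂QST = ST − QT + QS,
  ∂PQS = QS − PS + PQ.
The 21×14 boundary matrix has rank 13 and Smith normal form diag(1,1,1,1,1,1,1,1,1,1,1,1,1).

Computing H_k = (kernel of ∂_k) / (image of ∂_{k+1}):

  H_1: rank ker ∂_1 − rank ∂_2 = (21 − 6) − 13 = 2, and the invariant factors of ∂_2 are all 1, so H_1 = Z^2.

(K is a triangulation of the torus T^2.)

H_1 ≅ Z^2.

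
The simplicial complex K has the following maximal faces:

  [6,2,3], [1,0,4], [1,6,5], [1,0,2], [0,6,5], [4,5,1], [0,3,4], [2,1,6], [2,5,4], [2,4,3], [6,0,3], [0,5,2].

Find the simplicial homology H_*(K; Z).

H_0 ≅ Z,  H_1 ≅ Z/2,  H_2 = 0.

Fix the vertex order 0 < 1 < 2 < 3 < 4 < 5 < 6 and write every simplex with vertices in increasing order. Then dim K = 2 and the simplices of K are:

  0-simplices (7): [0], [1], [2], [3], [4], [5], [6]
  1-simplices (18): [0,1], [0,2], [0,3], [0,4], [0,5], [0,6], [1,2], [1,4], [1,5], [1,6], [2,3], [2,4], [2,5], [2,6], [3,4], [3,6], [4,5], [5,6]
  2-simplices (12): [0,1,2], [0,1,4], [0,2,5], [0,3,4], [0,3,6], [0,5,6], [1,2,6], [1,4,5], [1,5,6], [2,3,4], [2,3,6], [2,4,5]

giving chain groups C_0 ≅ Z^7, C_1 ≅ Z^18, C_2 ≅ Z^12.

The boundary map ∂_1: C_1 → C_0 sends each edge [p,q] (with p < q) to q − p. For instance
  ∂[3,4] = [4] − [3].
This gives a 7×18 integer matrix of rank 6; reducing to Smith normal form yields diagonal entries (1,1,1,1,1,1).

∂_2: C_2 → C_1 acts by ∂[p,q,r] = [q,r] − [p,r] + [p,q]. For instance
  ∂[1,5,6] = [5,6] − [1,6] + [1,5],
  ∂[0,1,4] = [1,4] − [0,4] + [0,1].
This gives a 18×12 integer matrix of rank 12; reducing to Smith normal form yields diagonal entries (1,1,1,1,1,1,1,1,1,1,1,2).

Reading off H_k = ker ∂_k / im ∂_{k+1}:

  H_0: rank C_0 − rank ∂_1 = 7 − 6 = 1, and the invariant factors of ∂_1 are all 1, so H_0 = Z.
  H_1: rank ker ∂_1 − rank ∂_2 = (18 − 6) − 12 = 0, and ∂_2 has invariant factor 2 > 1, so H_1 = Z/2.
  H_2: rank ker ∂_2 − rank ∂_3 = (12 − 12) − 0 = 0, and there is no ∂_3, so H_2 = 0.

As a check, the Euler characteristic is 7 − 18 + 12 = 1, which agrees with 1 − 0 + 0 = 1.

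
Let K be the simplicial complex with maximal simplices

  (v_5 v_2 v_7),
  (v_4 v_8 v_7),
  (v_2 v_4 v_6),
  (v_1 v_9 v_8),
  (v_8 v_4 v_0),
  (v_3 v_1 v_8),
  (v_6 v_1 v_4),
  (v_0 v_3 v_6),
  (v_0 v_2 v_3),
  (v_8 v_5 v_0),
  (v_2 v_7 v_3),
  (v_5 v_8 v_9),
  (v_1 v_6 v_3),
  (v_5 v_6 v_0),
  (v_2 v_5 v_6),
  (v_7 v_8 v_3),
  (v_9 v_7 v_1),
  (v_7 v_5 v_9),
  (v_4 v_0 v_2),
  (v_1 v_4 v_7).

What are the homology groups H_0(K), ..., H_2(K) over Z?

H_0 ≅ Z,  H_1 ≅ Z ⊕ Z/2Z,  H_2 = 0.

We work with the vertex ordering v_0 < v_1 < v_2 < v_3 < v_4 < v_5 < v_6 < v_7 < v_8 < v_9. The simplices of K, each written with vertices in increasing order, are:

  0-simplices (10): [v_0], [v_1], [v_2], [v_3], [v_4], [v_5], [v_6], [v_7], [v_8], [v_9]
  1-simplices (30): (30 of them)
  2-simplices (20): (20 of them)

so the chain groups are C_0 ≅ Z^10, C_1 ≅ Z^30, C_2 ≅ Z^20.

∂_1: C_1 → C_0 is given by ∂[p,q] = [q] − [p].
The resulting 10×30 matrix has rank 9, and its Smith normal form has invariant factors (1,1,1,1,1,1,1,1,1).

Boundary ∂_2: C_2 → C_1 maps a triangle to the signed sum of its edges. For instance
  ∂[v_1,v_4,v_6] = [v_4,v_6] − [v_1,v_6] + [v_1,v_4],
  ∂[v_2,v_5,v_6] = [v_5,v_6] − [v_2,v_6] + [v_2,v_5].
The resulting 30×20 matrix has rank 20, and its Smith normal form has invariant factors (1,1,1,1,1,1,1,1,1,1,1,1,1,1,1,1,1,1,1,2).

Reading off H_k = ker ∂_k / im ∂_{k+1}:

  H_0: rank C_0 − rank ∂_1 = 10 − 9 = 1, and the invariant factors of ∂_1 are all 1, so H_0 = Z.
  H_1: rank ker ∂_1 − rank ∂_2 = (30 − 9) − 20 = 1, and ∂_2 has invariant factor 2 > 1, so H_1 = Z ⊕ Z/2Z.
  H_2: rank ker ∂_2 − rank ∂_3 = (20 − 20) − 0 = 0, and there is no ∂_3, so H_2 = 0.

(K is a triangulation of the Klein bottle.)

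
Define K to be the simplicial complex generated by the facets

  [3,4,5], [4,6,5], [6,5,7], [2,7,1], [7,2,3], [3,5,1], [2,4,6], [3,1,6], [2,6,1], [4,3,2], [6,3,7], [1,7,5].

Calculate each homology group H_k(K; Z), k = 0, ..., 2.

H_0 = Z,  H_1 = Z/2,  H_2 = 0.

Order the vertices as 1 < 2 < 3 < 4 < 5 < 6 < 7. Listing each simplex with vertices in this order, K has dimension 2 with simplices:

  0-simplices (7): [1], [2], [3], [4], [5], [6], [7]
  1-simplices (18): [1,2], [1,3], [1,5], [1,6], [1,7], [2,3], [2,4], [2,6], [2,7], [3,4], [3,5], [3,6], [3,7], [4,5], [4,6], [5,6], [5,7], [6,7]
  2-simplices (12): [1,2,6], [1,2,7], [1,3,5], [1,3,6], [1,5,7], [2,3,4], [2,3,7], [2,4,6], [3,4,5], [3,6,7], [4,5,6], [5,6,7]

Hence C_0 ≅ Z^7, C_1 ≅ Z^18, C_2 ≅ Z^12.

∂_1: C_1 → C_0 maps an edge to its endpoints' difference, ∂[p,q] = q − p. For instance
  ∂[2,7] = [7] − [2].
This gives a 7×18 integer matrix of rank 6; reducing to Smith normal form yields diagonal entries (1,1,1,1,1,1).

∂_2: C_2 → C_1 sends each 2-simplex [p,q,r] to [q,r] − [p,r] + [p,q]. For instance
  ∂[2,3,7] = [3,7] − [2,7] + [2,3],
  ∂[3,4,5] = [4,5] − [3,5] + [3,4].
As a 18×12 matrix over Z this has rank 12, with invariant factors (1,1,1,1,1,1,1,1,1,1,1,2).

Computing H_k = (kernel of ∂_k) / (image of ∂_{k+1}):

  H_0: rank C_0 − rank ∂_1 = 7 − 6 = 1, and the invariant factors of ∂_1 are all 1, so H_0 ≅ Z.
  H_1: rank ker ∂_1 − rank ∂_2 = (18 − 6) − 12 = 0, and ∂_2 has invariant factor 2 > 1, so H_1 ≅ Z/2.
  H_2: rank ker ∂_2 − rank ∂_3 = (12 − 12) − 0 = 0, and there is no ∂_3, so H_2 ≅ 0.

As a check, the Euler characteristic is 7 − 18 + 12 = 1, which agrees with 1 − 0 + 0 = 1.
(K is a triangulation of the real projective plane RP^2.)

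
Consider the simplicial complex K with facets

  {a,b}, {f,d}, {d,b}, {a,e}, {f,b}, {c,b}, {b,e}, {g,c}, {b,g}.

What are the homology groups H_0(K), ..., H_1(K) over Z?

H_0 = Z,  H_1 = Z^3.

Order the vertices as a < b < c < d < e < f < g. Listing each simplex with vertices in this order, K has dimension 1 with simplices:

  0-simplices (7): a, b, c, d, e, f, g
  1-simplices (9): ab, ae, bc, bd, be, bf, bg, cg, df

Hence C_0 ≅ Z^7, C_1 ≅ Z^9.

The boundary map ∂_1: C_1 → C_0 sends each edge [p,q] (with p < q) to q − p. For instance
  ∂bc = c − b.
This gives a 7×9 integer matrix of rank 6; reducing to Smith normal form yields diagonal entries (1,1,1,1,1,1).

Now H_k = ker ∂_k / im ∂_{k+1}, so:

  H_0: rank C_0 − rank ∂_1 = 7 − 6 = 1, and the invariant factors of ∂_1 are all 1, so H_0 = Z.
  H_1: rank ker ∂_1 − rank ∂_2 = (9 − 6) − 0 = 3, and there is no ∂_2, so H_1 = Z^3.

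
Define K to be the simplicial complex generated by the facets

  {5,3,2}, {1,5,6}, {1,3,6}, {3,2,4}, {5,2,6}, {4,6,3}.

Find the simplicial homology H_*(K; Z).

Take the total order 1 < 2 < 3 < 4 < 5 < 6 on the vertex set. Then K (dimension 2) consists of the simplices:

  0-simplices (6): [1], [2], [3], [4], [5], [6]
  1-simplices (12): [1,3], [1,5], [1,6], [2,3], [2,4], [2,5], [2,6], [3,4], [3,5], [3,6], [4,6], [5,6]
  2-simplices (6): [1,3,6], [1,5,6], [2,3,4], [2,3,5], [2,5,6], [3,4,6]

giving chain groups C_0 ≅ Z^6, C_1 ≅ Z^12, C_2 ≅ Z^6.

Boundary ∂_1: C_1 → C_0 is given by ∂[p,q] = [q] − [p]. For instance
  ∂[2,6] = [6] − [2].
As a 6×12 matrix over Z this has rank 5, with invariant factors (1,1,1,1,1).

Boundary ∂_2: C_2 → C_1 maps a triangle to the signed sum of its edges. For instance
  ∂[2,3,4] = [3,4] − [2,4] + [2,3],
  ∂[2,5,6] = [5,6] − [2,6] + [2,5].
This gives a 12×6 integer matrix of rank 6; reducing to Smith normal form yields diagonal entries (1,1,1,1,1,1).

Computing H_k = (kernel of ∂_k) / (image of ∂_{k+1}):

  H_0: rank C_0 − rank ∂_1 = 6 − 5 = 1, and the invariant factors of ∂_1 are all 1, so H_0 ≅ Z.
  H_1: rank ker ∂_1 − rank ∂_2 = (12 − 5) − 6 = 1, and the invariant factors of ∂_2 are all 1, so H_1 ≅ Z.
  H_2: rank ker ∂_2 − rank ∂_3 = (6 − 6) − 0 = 0, and there is no ∂_3, so H_2 ≅ 0.

As a check, the Euler characteristic is 6 − 12 + 6 = 0, which agrees with 1 − 1 + 0 = 0.

H_0 = Z,  H_1 = Z,  H_2 = 0.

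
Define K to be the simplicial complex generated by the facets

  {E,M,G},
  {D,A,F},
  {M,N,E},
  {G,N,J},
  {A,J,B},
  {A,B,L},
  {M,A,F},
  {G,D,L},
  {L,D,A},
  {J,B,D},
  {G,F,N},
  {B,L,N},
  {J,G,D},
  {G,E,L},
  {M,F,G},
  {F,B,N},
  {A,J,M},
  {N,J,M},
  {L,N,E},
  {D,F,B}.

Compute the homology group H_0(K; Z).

H_0 ≅ Z.

K has 10 vertices, 30 edges, 20 triangles.
rank ∂_0 = 0, rank ∂_1 = 9 ⇒ b_0 = 10 − 0 − 9 = 1; all invariant factors of ∂_1 are 1 so no torsion. So H_0 ≅ Z.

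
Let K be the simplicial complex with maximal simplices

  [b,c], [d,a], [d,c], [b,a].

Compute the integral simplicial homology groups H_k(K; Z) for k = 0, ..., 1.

Take the total order a < b < c < d on the vertex set. Then K (dimension 1) consists of the simplices:

  0-simplices (4): a, b, c, d
  1-simplices (4): ab, ad, bc, cd

Hence C_0 ≅ Z^4, C_1 ≅ Z^4.

Boundary ∂_1: C_1 → C_0 maps an edge to its endpoints' difference, ∂[p,q] = q − p. For instance
  ∂ab = b − a.
This gives a 4×4 integer matrix of rank 3; reducing to Smith normal form yields diagonal entries (1,1,1).

From H_k ≅ ker(∂_k) / im(∂_{k+1}) we obtain:

  H_0: rank C_0 − rank ∂_1 = 4 − 3 = 1, and the invariant factors of ∂_1 are all 1, so H_0 ≅ Z.
  H_1: rank ker ∂_1 − rank ∂_2 = (4 − 3) − 0 = 1, and there is no ∂_2, so H_1 ≅ Z.

H_0 ≅ Z,  H_1 ≅ Z.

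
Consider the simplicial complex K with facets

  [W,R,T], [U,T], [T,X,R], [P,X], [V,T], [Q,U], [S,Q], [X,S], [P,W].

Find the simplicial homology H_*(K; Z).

Take the total order P < Q < R < S < T < U < V < W < X on the vertex set. Then K (dimension 2) consists of the simplices:

  0-simplices (9): P, Q, R, S, T, U, V, W, X
  1-simplices (12): PW, PX, QS, QU, RT, RW, RX, SX, TU, TV, TW, TX
  2-simplices (2): RTW, RTX

so the chain groups are C_0 ≅ Z^9, C_1 ≅ Z^12, C_2 ≅ Z^2.

∂_1: C_1 → C_0 is given by ∂[p,q] = [q] − [p].
This gives a 9×12 integer matrix of rank 8; reducing to Smith normal form yields diagonal entries (1,1,1,1,1,1,1,1).

Boundary ∂_2: C_2 → C_1 acts by ∂[p,q,r] = [q,r] − [p,r] + [p,q]. For instance
  ∂RTW = TW − RW + RT,
  ∂RTX = TX − RX + RT.
The 12×2 boundary matrix has rank 2 and Smith normal form diag(1,1).

From H_k ≅ ker(∂_k) / im(∂_{k+1}) we obtain:

  H_0: rank C_0 − rank ∂_1 = 9 − 8 = 1, and the invariant factors of ∂_1 are all 1, so H_0 = Z.
  H_1: rank ker ∂_1 − rank ∂_2 = (12 − 8) − 2 = 2, and the invariant factors of ∂_2 are all 1, so H_1 = Z^2.
  H_2: rank ker ∂_2 − rank ∂_3 = (2 − 2) − 0 = 0, and there is no ∂_3, so H_2 = 0.

As a check, the Euler characteristic is 9 − 12 + 2 = -1, which agrees with 1 − 2 + 0 = -1.

H_0 = Z,  H_1 = Z^2,  H_2 = 0.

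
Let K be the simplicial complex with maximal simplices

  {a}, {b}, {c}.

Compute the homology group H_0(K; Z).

Order the vertices as a < b < c. Listing each simplex with vertices in this order, K has dimension 0 with simplices:

  0-simplices (3): a, b, c

so the chain groups are C_0 ≅ Z^3.

Computing H_k = (kernel of ∂_k) / (image of ∂_{k+1}):

  H_0: rank C_0 − rank ∂_1 = 3 − 0 = 3, and there is no ∂_1, so H_0 ≅ Z^3.

(K is a triangulation of a set of 3 points.)

H_0 ≅ Z^3.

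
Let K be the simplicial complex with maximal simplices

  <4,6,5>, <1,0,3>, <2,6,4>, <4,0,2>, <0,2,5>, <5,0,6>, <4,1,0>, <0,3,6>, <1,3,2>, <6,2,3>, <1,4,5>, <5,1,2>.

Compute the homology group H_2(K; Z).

H_2 ≅ 0.

K has 7 vertices, 18 edges, 12 triangles.
rank ∂_2 = 12, rank ∂_3 = 0 ⇒ b_2 = 12 − 12 − 0 = 0. So H_2 = 0.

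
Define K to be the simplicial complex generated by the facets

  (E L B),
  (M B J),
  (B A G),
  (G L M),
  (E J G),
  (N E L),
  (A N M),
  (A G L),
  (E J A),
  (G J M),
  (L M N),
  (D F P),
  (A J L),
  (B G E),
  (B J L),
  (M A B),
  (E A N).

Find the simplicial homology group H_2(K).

Fix the vertex order A < B < D < E < F < G < J < L < M < N < P and write every simplex with vertices in increasing order. Then dim K = 2 and the simplices of K are:

  0-simplices (11): A, B, D, E, F, G, J, L, M, N, P
  1-simplices (27): AB, AE, AG, AJ, AL, AM, AN, BE, BG, BJ, BL, BM, DF, DP, EG, EJ, EL, EN, FP, GJ, GL, GM, JL, JM, LM, LN, MN
  2-simplices (17): ABG, ABM, AEJ, AEN, AGL, AJL, AMN, BEG, BEL, BJL, BJM, DFP, EGJ, ELN, GJM, GLM, LMN

Hence C_0 ≅ Z^11, C_1 ≅ Z^27, C_2 ≅ Z^17.

The boundary map ∂_1: C_1 → C_0 sends each edge [p,q] (with p < q) to q − p. For instance
  ∂AL = L − A.
The 11×27 boundary matrix has rank 9 and Smith normal form diag(1,1,1,1,1,1,1,1,1).

Boundary ∂_2: C_2 → C_1 acts by ∂[p,q,r] = [q,r] − [p,r] + [p,q]. For instance
  ∂AGL = GL − AL + AG,
  ∂GJM = JM − GM + GJ.
This gives a 27×17 integer matrix of rank 16; reducing to Smith normal form yields diagonal entries (1,1,1,1,1,1,1,1,1,1,1,1,1,1,1,1).

Now H_k = ker ∂_k / im ∂_{k+1}, so:

  H_2: rank ker ∂_2 − rank ∂_3 = (17 − 16) − 0 = 1, and there is no ∂_3, so H_2 ≅ Z.

(K is a triangulation of the disjoint union of the 2-simplex and the torus T^2.)

H_2 = Z.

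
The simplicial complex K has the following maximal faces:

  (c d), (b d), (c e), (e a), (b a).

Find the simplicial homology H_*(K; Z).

H_0 ≅ Z,  H_1 ≅ Z.

Fix the vertex order a < b < c < d < e and write every simplex with vertices in increasing order. Then dim K = 1 and the simplices of K are:

  0-simplices (5): a, b, c, d, e
  1-simplices (5): ab, ae, bd, cd, ce

Hence C_0 ≅ Z^5, C_1 ≅ Z^5.

The boundary map ∂_1: C_1 → C_0 is given by ∂[p,q] = [q] − [p]. For instance
  ∂cd = d − c.
As a 5×5 matrix over Z this has rank 4, with invariant factors (1,1,1,1).

Now H_k = ker ∂_k / im ∂_{k+1}, so:

  H_0: rank C_0 − rank ∂_1 = 5 − 4 = 1, and the invariant factors of ∂_1 are all 1, so H_0 = Z.
  H_1: rank ker ∂_1 − rank ∂_2 = (5 − 4) − 0 = 1, and there is no ∂_2, so H_1 = Z.

(K is a triangulation of the circle S^1.)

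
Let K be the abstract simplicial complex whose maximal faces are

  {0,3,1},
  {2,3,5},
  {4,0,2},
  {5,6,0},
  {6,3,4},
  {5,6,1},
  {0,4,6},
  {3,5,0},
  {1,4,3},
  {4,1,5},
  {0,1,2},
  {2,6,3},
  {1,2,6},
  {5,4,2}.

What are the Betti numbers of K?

Take the total order 0 < 1 < 2 < 3 < 4 < 5 < 6 on the vertex set. Then K (dimension 2) consists of the simplices:

  0-simplices (7): [0], [1], [2], [3], [4], [5], [6]
  1-simplices (21): [0,1], [0,2], [0,3], [0,4], [0,5], [0,6], [1,2], [1,3], [1,4], [1,5], [1,6], [2,3], [2,4], [2,5], [2,6], [3,4], [3,5], [3,6], [4,5], [4,6], [5,6]
  2-simplices (14): [0,1,2], [0,1,3], [0,2,4], [0,3,5], [0,4,6], [0,5,6], [1,2,6], [1,3,4], [1,4,5], [1,5,6], [2,3,5], [2,3,6], [2,4,5], [3,4,6]

so the chain groups are C_0 ≅ Z^7, C_1 ≅ Z^21, C_2 ≅ Z^14.

The boundary map ∂_1: C_1 → C_0 sends each edge [p,q] (with p < q) to q − p. For instance
  ∂[0,4] = [4] − [0].
As a 7×21 matrix over Z this has rank 6, with invariant factors (1,1,1,1,1,1).

The boundary map ∂_2: C_2 → C_1 sends each 2-simplex [p,q,r] to [q,r] − [p,r] + [p,q]. For instance
  ∂[0,3,5] = [3,5] − [0,5] + [0,3],
  ∂[1,2,6] = [2,6] − [1,6] + [1,2].
This gives a 21×14 integer matrix of rank 13; reducing to Smith normal form yields diagonal entries (1,1,1,1,1,1,1,1,1,1,1,1,1).

Now H_k = ker ∂_k / im ∂_{k+1}, so:

  H_0: rank C_0 − rank ∂_1 = 7 − 6 = 1, and the invariant factors of ∂_1 are all 1, so H_0 = Z.
  H_1: rank ker ∂_1 − rank ∂_2 = (21 − 6) − 13 = 2, and the invariant factors of ∂_2 are all 1, so H_1 = Z^2.
  H_2: rank ker ∂_2 − rank ∂_3 = (14 − 13) − 0 = 1, and there is no ∂_3, so H_2 = Z.

Hence the Betti numbers are b_0 = 1, b_1 = 2, b_2 = 1.

b_0 = 1, b_1 = 2, b_2 = 1.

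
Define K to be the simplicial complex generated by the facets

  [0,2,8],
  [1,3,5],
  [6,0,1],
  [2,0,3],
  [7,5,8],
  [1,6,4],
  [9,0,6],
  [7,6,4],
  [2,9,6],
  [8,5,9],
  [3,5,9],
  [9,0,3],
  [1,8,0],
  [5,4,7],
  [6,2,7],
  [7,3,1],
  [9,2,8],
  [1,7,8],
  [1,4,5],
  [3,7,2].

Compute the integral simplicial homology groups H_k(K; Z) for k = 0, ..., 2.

H_0 = Z,  H_1 = Z ⊕ Z/2,  H_2 = 0.

Take the total order 0 < 1 < 2 < 3 < 4 < 5 < 6 < 7 < 8 < 9 on the vertex set. Then K (dimension 2) consists of the simplices:

  0-simplices (10): [0], [1], [2], [3], [4], [5], [6], [7], [8], [9]
  1-simplices (30): (30 of them)
  2-simplices (20): (20 of them)

Hence C_0 ≅ Z^10, C_1 ≅ Z^30, C_2 ≅ Z^20.

∂_1: C_1 → C_0 maps an edge to its endpoints' difference, ∂[p,q] = q − p.
As a 10×30 matrix over Z this has rank 9, with invariant factors (1,1,1,1,1,1,1,1,1).

The boundary map ∂_2: C_2 → C_1 acts by ∂[p,q,r] = [q,r] − [p,r] + [p,q]. For instance
  ∂[2,6,7] = [6,7] − [2,7] + [2,6],
  ∂[0,1,6] = [1,6] − [0,6] + [0,1].
The resulting 30×20 matrix has rank 20, and its Smith normal form has invariant factors (1,1,1,1,1,1,1,1,1,1,1,1,1,1,1,1,1,1,1,2).

Now H_k = ker ∂_k / im ∂_{k+1}, so:

  H_0: rank C_0 − rank ∂_1 = 10 − 9 = 1, and the invariant factors of ∂_1 are all 1, so H_0 = Z.
  H_1: rank ker ∂_1 − rank ∂_2 = (30 − 9) − 20 = 1, and ∂_2 has invariant factor 2 > 1, so H_1 = Z ⊕ Z/2.
  H_2: rank ker ∂_2 − rank ∂_3 = (20 − 20) − 0 = 0, and there is no ∂_3, so H_2 = 0.

(K is a triangulation of the Klein bottle.)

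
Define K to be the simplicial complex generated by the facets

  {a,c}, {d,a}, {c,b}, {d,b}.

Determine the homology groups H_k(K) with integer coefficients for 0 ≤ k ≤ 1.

Fix the vertex order a < b < c < d and write every simplex with vertices in increasing order. Then dim K = 1 and the simplices of K are:

  0-simplices (4): a, b, c, d
  1-simplices (4): ac, ad, bc, bd

Hence C_0 ≅ Z^4, C_1 ≅ Z^4.

The boundary map ∂_1: C_1 → C_0 is given by ∂[p,q] = [q] − [p].
This gives a 4×4 integer matrix of rank 3; reducing to Smith normal form yields diagonal entries (1,1,1).

From H_k ≅ ker(∂_k) / im(∂_{k+1}) we obtain:

  H_0: rank C_0 − rank ∂_1 = 4 − 3 = 1, and the invariant factors of ∂_1 are all 1, so H_0 ≅ Z.
  H_1: rank ker ∂_1 − rank ∂_2 = (4 − 3) − 0 = 1, and there is no ∂_2, so H_1 ≅ Z.

As a check, the Euler characteristic is 4 − 4 = 0, which agrees with 1 − 1 = 0.

H_0 ≅ Z,  H_1 ≅ Z.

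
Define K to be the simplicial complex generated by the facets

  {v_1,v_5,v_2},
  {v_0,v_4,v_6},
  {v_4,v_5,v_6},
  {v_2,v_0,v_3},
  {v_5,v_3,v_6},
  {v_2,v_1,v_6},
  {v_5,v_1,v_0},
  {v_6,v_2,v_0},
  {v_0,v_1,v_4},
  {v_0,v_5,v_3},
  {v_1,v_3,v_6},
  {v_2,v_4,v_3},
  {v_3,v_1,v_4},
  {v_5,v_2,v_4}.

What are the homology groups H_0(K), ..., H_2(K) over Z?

H_0 = Z,  H_1 = Z^2,  H_2 = Z.

We work with the vertex ordering v_0 < v_1 < v_2 < v_3 < v_4 < v_5 < v_6. The simplices of K, each written with vertices in increasing order, are:

  0-simplices (7): [v_0], [v_1], [v_2], [v_3], [v_4], [v_5], [v_6]
  1-simplices (21): (21 of them)
  2-simplices (14): (14 of them)

Hence C_0 ≅ Z^7, C_1 ≅ Z^21, C_2 ≅ Z^14.

Boundary ∂_1: C_1 → C_0 sends each edge [p,q] (with p < q) to q − p.
As a 7×21 matrix over Z this has rank 6, with invariant factors (1,1,1,1,1,1).

Boundary ∂_2: C_2 → C_1 maps a triangle to the signed sum of its edges. For instance
  ∂[v_0,v_1,v_5] = [v_1,v_5] − [v_0,v_5] + [v_0,v_1],
  ∂[v_1,v_3,v_4] = [v_3,v_4] − [v_1,v_4] + [v_1,v_3].
The resulting 21×14 matrix has rank 13, and its Smith normal form has invariant factors (1,1,1,1,1,1,1,1,1,1,1,1,1).

Reading off H_k = ker ∂_k / im ∂_{k+1}:

  H_0: rank C_0 − rank ∂_1 = 7 − 6 = 1, and the invariant factors of ∂_1 are all 1, so H_0 = Z.
  H_1: rank ker ∂_1 − rank ∂_2 = (21 − 6) − 13 = 2, and the invariant factors of ∂_2 are all 1, so H_1 = Z^2.
  H_2: rank ker ∂_2 − rank ∂_3 = (14 − 13) − 0 = 1, and there is no ∂_3, so H_2 = Z.

(K is a triangulation of the torus T^2.)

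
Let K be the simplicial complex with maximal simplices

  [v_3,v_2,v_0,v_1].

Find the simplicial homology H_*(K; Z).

H_0 ≅ Z,  H_1 = 0,  H_2 = 0,  H_3 = 0.

Fix the vertex order v_0 < v_1 < v_2 < v_3 and write every simplex with vertices in increasing order. Then dim K = 3 and the simplices of K are:

  0-simplices (4): [v_0], [v_1], [v_2], [v_3]
  1-simplices (6): [v_0,v_1], [v_0,v_2], [v_0,v_3], [v_1,v_2], [v_1,v_3], [v_2,v_3]
  2-simplices (4): [v_0,v_1,v_2], [v_0,v_1,v_3], [v_0,v_2,v_3], [v_1,v_2,v_3]
  3-simplices (1): [v_0,v_1,v_2,v_3]

so the chain groups are C_0 ≅ Z^4, C_1 ≅ Z^6, C_2 ≅ Z^4, C_3 ≅ Z^1.

The boundary map ∂_1: C_1 → C_0 maps an edge to its endpoints' difference, ∂[p,q] = q − p. For instance
  ∂[v_0,v_1] = [v_1] − [v_0].
The 4×6 boundary matrix has rank 3 and Smith normal form diag(1,1,1).

The boundary map ∂_2: C_2 → C_1 acts by ∂[p,q,r] = [q,r] − [p,r] + [p,q]. For instance
  ∂[v_0,v_1,v_3] = [v_1,v_3] − [v_0,v_3] + [v_0,v_1],
  ∂[v_0,v_2,v_3] = [v_2,v_3] − [v_0,v_3] + [v_0,v_2].
As a 6×4 matrix over Z this has rank 3, with invariant factors (1,1,1).

Boundary ∂_3: C_3 → C_2 sends each 3-simplex σ to the alternating sum Σ_i (−1)^i (σ with its i-th vertex removed). For instance
  ∂[v_0,v_1,v_2,v_3] = [v_1,v_2,v_3] − [v_0,v_2,v_3] + [v_0,v_1,v_3] − [v_0,v_1,v_2].
The resulting 4×1 matrix has rank 1, and its Smith normal form has invariant factors (1).

Computing H_k = (kernel of ∂_k) / (image of ∂_{k+1}):

  H_0: rank C_0 − rank ∂_1 = 4 − 3 = 1, and the invariant factors of ∂_1 are all 1, so H_0 = Z.
  H_1: rank ker ∂_1 − rank ∂_2 = (6 − 3) − 3 = 0, and the invariant factors of ∂_2 are all 1, so H_1 = 0.
  H_2: rank ker ∂_2 − rank ∂_3 = (4 − 3) − 1 = 0, and the invariant factors of ∂_3 are all 1, so H_2 = 0.
  H_3: rank ker ∂_3 − rank ∂_4 = (1 − 1) − 0 = 0, and there is no ∂_4, so H_3 = 0.

As a check, the Euler characteristic is 4 − 6 + 4 − 1 = 1, which agrees with 1 − 0 + 0 − 0 = 1.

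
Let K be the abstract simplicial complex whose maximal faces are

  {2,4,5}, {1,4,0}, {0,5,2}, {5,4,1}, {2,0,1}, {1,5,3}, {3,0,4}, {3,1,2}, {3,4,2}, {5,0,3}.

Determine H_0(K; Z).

H_0 = Z.

We work with the vertex ordering 0 < 1 < 2 < 3 < 4 < 5. The simplices of K, each written with vertices in increasing order, are:

  0-simplices (6): [0], [1], [2], [3], [4], [5]
  1-simplices (15): [0,1], [0,2], [0,3], [0,4], [0,5], [1,2], [1,3], [1,4], [1,5], [2,3], [2,4], [2,5], [3,4], [3,5], [4,5]
  2-simplices (10): [0,1,2], [0,1,4], [0,2,5], [0,3,4], [0,3,5], [1,2,3], [1,3,5], [1,4,5], [2,3,4], [2,4,5]

so the chain groups are C_0 ≅ Z^6, C_1 ≅ Z^15, C_2 ≅ Z^10.

The boundary map ∂_1: C_1 → C_0 sends each edge [p,q] (with p < q) to q − p. For instance
  ∂[1,2] = [2] − [1].
This gives a 6×15 integer matrix of rank 5; reducing to Smith normal form yields diagonal entries (1,1,1,1,1).

The boundary map ∂_2: C_2 → C_1 maps a triangle to the signed sum of its edges. For instance
  ∂[0,2,5] = [2,5] − [0,5] + [0,2],
  ∂[2,4,5] = [4,5] − [2,5] + [2,4].
The resulting 15×10 matrix has rank 10, and its Smith normal form has invariant factors (1,1,1,1,1,1,1,1,1,2).

From H_k ≅ ker(∂_k) / im(∂_{k+1}) we obtain:

  H_0: rank C_0 − rank ∂_1 = 6 − 5 = 1, and the invariant factors of ∂_1 are all 1, so H_0 = Z.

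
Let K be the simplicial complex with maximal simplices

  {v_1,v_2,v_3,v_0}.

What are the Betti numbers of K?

b_0 = 1, b_1 = 0, b_2 = 0, b_3 = 0.

K has 4 vertices, 6 edges, 4 triangles, 1 3-simplex.
rank ∂_0 = 0, rank ∂_1 = 3 ⇒ b_0 = 4 − 0 − 3 = 1; all invariant factors of ∂_1 are 1 so no torsion. So H_0 ≅ Z.
rank ∂_1 = 3, rank ∂_2 = 3 ⇒ b_1 = 6 − 3 − 3 = 0; all invariant factors of ∂_2 are 1 so no torsion. So H_1 ≅ 0.
rank ∂_2 = 3, rank ∂_3 = 1 ⇒ b_2 = 4 − 3 − 1 = 0; all invariant factors of ∂_3 are 1 so no torsion. So H_2 ≅ 0.
rank ∂_3 = 1, rank ∂_4 = 0 ⇒ b_3 = 1 − 1 − 0 = 0. So H_3 ≅ 0.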